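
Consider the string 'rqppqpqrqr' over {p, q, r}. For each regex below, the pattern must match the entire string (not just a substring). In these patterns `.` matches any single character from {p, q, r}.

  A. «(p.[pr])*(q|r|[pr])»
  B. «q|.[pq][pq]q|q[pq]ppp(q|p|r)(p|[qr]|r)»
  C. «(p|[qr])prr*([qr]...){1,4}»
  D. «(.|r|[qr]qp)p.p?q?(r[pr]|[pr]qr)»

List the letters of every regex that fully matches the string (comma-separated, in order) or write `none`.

D

A → no match
B → no match
C → no match
D → match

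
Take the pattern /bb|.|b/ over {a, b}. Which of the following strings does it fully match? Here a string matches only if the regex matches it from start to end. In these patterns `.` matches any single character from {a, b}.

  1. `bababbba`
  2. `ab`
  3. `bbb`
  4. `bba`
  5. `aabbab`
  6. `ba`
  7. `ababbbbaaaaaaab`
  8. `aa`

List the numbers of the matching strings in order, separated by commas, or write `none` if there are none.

none

1 → no match
2 → no match
3 → no match
4 → no match
5 → no match
6 → no match
7 → no match
8 → no match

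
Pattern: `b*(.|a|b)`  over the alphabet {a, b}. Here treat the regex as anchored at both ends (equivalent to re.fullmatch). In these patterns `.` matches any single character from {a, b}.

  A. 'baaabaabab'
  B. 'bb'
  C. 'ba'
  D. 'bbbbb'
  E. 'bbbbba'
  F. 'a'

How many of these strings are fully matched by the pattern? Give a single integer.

5

A → no match
B → match
C → match
D → match
E → match
F → match
Total matched: 5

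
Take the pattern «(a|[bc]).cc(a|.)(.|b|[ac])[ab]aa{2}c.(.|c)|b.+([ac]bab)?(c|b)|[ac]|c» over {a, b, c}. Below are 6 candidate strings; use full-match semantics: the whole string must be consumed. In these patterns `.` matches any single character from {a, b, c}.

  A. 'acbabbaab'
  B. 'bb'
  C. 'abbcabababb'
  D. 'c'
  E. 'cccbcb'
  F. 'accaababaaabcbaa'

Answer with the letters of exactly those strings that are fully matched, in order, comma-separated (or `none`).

A → no match
B → no match
C → no match
D → match
E → no match
F → no match

D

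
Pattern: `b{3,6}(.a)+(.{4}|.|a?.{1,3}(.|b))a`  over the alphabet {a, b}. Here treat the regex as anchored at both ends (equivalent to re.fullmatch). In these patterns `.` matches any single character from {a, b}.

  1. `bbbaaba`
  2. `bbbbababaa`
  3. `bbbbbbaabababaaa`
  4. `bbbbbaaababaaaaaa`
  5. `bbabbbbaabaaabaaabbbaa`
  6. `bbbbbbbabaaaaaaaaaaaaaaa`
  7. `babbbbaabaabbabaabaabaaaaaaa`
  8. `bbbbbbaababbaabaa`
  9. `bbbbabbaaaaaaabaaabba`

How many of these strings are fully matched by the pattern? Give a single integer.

1. `bbbaaba` → match
2. `bbbbababaa` → match
3 → match
4 → match
5 → no match
6 → match
7 → no match
8 → no match
9 → no match
Total matched: 5

5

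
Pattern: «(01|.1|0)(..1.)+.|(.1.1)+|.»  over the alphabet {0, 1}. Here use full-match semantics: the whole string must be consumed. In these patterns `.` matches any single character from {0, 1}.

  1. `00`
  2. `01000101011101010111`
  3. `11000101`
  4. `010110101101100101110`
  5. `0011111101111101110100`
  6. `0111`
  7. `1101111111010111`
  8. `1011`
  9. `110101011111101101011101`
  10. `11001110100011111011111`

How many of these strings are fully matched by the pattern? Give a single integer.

1. `00` → no match
2 → no match
3. `11000101` → no match
4 → no match
5 → match
6. `0111` → match
7 → match
8. `1011` → no match
9 → no match
10 → match
Total matched: 4

4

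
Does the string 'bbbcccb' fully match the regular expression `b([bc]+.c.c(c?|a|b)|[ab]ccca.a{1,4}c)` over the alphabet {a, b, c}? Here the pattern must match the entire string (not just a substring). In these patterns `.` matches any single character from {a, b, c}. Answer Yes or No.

Yes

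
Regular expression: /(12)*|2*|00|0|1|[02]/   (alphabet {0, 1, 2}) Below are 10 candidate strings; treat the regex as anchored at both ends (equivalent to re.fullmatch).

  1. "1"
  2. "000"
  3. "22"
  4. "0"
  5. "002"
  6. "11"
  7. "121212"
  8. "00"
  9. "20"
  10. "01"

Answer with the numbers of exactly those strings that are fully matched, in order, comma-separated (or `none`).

1 → match
2 → no match
3 → match
4 → match
5 → no match
6 → no match
7 → match
8 → match
9 → no match
10 → no match

1, 3, 4, 7, 8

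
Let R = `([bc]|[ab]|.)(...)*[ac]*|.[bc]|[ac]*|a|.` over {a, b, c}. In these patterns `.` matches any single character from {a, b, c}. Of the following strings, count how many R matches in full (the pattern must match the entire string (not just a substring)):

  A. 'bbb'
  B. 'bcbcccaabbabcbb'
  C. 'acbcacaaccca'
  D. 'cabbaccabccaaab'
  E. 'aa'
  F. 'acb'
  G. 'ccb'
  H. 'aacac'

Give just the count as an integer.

3

A. 'bbb' → no match
B → no match
C. 'acbcacaaccca' → match
D → no match
E. 'aa' → match
F. 'acb' → no match
G. 'ccb' → no match
H. 'aacac' → match
Total matched: 3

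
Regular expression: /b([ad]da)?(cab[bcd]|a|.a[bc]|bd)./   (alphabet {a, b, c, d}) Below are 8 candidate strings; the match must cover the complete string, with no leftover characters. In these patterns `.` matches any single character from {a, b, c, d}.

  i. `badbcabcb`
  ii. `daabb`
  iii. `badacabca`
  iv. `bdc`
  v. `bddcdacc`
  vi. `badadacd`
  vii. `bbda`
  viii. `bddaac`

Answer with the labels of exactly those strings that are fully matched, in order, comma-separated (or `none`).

iii, vi, vii, viii

i → no match
ii → no match — must start with `b`
iii → match
iv → no match
v → no match
vi → match
vii → match
viii → match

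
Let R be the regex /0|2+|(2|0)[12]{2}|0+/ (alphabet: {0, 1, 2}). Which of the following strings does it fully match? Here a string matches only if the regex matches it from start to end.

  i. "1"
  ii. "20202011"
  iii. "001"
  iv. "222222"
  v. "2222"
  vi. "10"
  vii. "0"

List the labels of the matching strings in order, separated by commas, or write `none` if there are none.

iv, v, vii

i → no match
ii → no match
iii → no match
iv → match
v → match
vi → no match
vii → match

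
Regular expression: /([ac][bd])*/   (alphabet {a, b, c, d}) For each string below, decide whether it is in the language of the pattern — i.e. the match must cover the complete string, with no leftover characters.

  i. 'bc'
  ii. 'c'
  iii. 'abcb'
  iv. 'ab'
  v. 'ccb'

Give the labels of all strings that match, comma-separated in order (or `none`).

i. 'bc' → no match
ii. 'c' → no match
iii. 'abcb' → match
iv. 'ab' → match
v. 'ccb' → no match

iii, iv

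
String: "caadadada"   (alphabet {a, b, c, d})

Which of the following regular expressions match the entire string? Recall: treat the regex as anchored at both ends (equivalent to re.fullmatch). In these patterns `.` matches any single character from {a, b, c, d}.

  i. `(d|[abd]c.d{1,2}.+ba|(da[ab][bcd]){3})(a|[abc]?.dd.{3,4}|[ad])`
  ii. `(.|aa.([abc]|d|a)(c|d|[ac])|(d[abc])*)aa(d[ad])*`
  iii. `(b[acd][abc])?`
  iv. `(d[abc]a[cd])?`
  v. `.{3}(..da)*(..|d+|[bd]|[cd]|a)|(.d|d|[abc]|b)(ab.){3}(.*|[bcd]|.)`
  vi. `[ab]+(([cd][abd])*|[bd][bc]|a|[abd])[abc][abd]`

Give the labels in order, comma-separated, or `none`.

i → no match
ii → match
iii → no match
iv → no match
v → match
vi → no match

ii, v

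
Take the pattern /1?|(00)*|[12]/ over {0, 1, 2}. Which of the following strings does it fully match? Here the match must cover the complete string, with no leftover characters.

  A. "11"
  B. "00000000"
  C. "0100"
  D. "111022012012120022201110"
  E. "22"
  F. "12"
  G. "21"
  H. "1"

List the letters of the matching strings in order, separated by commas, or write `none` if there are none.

A → no match
B → match
C → no match
D → no match
E → no match
F → no match
G → no match
H → match

B, H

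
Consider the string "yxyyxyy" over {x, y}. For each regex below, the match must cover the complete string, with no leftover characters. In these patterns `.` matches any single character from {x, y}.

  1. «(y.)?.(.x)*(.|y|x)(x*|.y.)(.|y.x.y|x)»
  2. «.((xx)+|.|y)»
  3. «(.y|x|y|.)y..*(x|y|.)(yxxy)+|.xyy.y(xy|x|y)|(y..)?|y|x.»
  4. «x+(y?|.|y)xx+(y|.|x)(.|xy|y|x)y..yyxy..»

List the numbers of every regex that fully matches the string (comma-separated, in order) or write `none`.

1, 3

1 → match
2 → no match
3 → match
4 → no match — must start with "x"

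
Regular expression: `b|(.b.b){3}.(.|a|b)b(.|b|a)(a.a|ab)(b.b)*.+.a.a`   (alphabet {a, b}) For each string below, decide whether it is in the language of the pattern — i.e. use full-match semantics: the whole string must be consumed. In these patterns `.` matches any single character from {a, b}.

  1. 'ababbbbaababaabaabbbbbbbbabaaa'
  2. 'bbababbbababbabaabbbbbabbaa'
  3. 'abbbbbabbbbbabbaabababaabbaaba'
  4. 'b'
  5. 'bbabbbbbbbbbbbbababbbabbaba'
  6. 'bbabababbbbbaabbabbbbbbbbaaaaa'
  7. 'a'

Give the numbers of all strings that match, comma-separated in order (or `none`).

3, 4, 6

1 → no match
2 → no match
3 → match
4 → match
5 → no match
6 → match
7 → no match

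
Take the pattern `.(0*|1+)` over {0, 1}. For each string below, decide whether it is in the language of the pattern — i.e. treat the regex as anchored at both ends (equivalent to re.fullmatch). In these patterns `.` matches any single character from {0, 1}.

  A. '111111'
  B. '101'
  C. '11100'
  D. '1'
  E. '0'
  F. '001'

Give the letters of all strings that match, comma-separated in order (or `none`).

A, D, E

A → match
B → no match
C → no match
D → match
E → match
F → no match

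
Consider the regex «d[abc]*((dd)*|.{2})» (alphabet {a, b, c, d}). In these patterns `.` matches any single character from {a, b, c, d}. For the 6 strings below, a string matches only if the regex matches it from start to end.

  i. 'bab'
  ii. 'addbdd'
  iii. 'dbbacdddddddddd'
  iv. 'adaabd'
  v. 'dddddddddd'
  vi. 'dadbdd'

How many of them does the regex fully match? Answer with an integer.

i. 'bab' → no match — must start with 'd'
ii. 'addbdd' → no match — must start with 'd'
iii → match
iv. 'adaabd' → no match — must start with 'd'
v. 'dddddddddd' → no match
vi. 'dadbdd' → no match
Total matched: 1

1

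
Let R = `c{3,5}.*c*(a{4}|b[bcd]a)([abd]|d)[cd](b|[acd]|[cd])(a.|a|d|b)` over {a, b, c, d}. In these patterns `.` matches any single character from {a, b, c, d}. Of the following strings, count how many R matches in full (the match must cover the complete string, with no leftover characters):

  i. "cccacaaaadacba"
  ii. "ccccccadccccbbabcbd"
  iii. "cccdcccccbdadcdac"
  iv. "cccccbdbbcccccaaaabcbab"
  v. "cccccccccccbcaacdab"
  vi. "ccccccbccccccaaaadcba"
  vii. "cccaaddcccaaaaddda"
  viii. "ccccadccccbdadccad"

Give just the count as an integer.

7

i → no match
ii → match
iii → match
iv → match
v → match
vi → match
vii → match
viii → match
Total matched: 7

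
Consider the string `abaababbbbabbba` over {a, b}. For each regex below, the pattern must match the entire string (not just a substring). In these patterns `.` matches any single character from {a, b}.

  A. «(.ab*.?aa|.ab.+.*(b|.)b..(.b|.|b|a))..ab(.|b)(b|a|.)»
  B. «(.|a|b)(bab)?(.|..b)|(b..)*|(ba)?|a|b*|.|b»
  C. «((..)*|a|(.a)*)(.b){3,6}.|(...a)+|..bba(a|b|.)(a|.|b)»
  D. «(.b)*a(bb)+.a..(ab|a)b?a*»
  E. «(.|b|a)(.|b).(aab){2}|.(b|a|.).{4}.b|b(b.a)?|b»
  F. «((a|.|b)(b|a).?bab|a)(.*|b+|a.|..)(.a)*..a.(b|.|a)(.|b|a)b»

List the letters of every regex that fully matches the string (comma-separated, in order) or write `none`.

A → no match
B → no match
C → match
D → no match
E → no match
F → no match — must end with `b`

C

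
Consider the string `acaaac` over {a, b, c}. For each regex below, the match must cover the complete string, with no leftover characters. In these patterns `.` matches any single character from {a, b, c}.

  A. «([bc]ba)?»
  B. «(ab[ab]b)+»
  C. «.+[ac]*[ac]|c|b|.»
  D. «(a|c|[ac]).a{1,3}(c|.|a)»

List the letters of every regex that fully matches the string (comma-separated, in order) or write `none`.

A → no match
B → no match — must start with `ab`
C → match
D → match

C, D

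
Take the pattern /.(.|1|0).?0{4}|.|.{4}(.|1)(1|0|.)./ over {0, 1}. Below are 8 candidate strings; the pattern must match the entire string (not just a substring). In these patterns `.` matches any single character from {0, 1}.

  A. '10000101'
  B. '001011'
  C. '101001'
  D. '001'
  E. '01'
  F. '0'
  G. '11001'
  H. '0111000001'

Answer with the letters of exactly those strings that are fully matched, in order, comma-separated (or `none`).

F

A → no match
B → no match
C → no match
D → no match
E → no match
F → match
G → no match
H → no match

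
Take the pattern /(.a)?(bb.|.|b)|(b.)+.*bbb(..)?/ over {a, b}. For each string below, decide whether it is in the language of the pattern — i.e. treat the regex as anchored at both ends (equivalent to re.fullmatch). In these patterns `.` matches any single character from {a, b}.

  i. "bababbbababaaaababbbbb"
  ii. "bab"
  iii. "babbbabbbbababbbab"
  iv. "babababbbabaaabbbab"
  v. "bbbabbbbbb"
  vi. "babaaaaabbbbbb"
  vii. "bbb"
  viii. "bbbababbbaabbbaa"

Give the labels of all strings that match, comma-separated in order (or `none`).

i → match
ii → match
iii → match
iv → match
v → match
vi → match
vii → match
viii → match

i, ii, iii, iv, v, vi, vii, viii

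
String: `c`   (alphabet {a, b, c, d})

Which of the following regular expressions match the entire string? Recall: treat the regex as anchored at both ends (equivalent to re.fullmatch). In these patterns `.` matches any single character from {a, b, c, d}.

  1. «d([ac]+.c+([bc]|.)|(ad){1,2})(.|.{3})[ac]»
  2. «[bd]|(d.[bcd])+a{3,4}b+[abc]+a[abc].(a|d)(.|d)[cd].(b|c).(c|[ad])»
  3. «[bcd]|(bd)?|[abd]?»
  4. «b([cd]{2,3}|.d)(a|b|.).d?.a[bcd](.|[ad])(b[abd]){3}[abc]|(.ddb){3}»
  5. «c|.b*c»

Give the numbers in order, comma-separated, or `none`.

1 → no match — must start with `d`
2 → no match
3 → match
4 → no match
5 → match

3, 5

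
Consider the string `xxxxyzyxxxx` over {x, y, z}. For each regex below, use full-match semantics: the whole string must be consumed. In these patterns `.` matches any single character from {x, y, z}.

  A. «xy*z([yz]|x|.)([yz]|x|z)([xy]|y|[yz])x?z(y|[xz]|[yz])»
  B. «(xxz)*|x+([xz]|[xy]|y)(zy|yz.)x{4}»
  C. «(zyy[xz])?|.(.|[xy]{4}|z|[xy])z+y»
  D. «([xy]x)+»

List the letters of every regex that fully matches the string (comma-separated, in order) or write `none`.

B

A → no match
B → match
C → no match
D → no match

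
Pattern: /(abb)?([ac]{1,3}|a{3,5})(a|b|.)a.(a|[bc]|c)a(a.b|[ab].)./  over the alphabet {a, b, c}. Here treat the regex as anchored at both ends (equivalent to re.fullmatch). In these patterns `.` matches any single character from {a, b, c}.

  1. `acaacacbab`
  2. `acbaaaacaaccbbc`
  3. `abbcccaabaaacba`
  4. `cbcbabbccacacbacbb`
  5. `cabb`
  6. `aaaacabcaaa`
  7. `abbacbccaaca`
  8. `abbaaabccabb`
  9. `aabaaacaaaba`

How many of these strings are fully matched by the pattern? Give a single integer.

1. `acaacacbab` → no match
2 → no match
3 → match
4 → no match
5. `cabb` → no match
6. `aaaacabcaaa` → no match
7. `abbacbccaaca` → no match
8. `abbaaabccabb` → no match
9. `aabaaacaaaba` → no match
Total matched: 1

1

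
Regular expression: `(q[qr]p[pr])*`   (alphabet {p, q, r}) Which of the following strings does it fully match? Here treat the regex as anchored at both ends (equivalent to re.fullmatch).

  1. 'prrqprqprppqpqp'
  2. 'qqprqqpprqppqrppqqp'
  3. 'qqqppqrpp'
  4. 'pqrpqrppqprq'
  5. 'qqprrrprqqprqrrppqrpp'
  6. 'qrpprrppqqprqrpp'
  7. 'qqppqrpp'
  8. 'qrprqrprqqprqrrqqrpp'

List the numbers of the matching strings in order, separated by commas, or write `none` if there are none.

7

1 → no match
2 → no match
3 → no match
4 → no match
5 → no match
6 → no match
7 → match
8 → no match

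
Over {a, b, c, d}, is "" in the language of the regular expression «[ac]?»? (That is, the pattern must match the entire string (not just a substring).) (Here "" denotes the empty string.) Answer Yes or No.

Yes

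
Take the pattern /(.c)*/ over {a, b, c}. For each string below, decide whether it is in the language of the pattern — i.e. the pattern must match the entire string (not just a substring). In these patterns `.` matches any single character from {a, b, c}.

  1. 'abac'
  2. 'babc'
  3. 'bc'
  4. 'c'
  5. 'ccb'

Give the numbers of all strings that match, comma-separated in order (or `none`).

3

1 → no match
2 → no match
3 → match
4 → no match
5 → no match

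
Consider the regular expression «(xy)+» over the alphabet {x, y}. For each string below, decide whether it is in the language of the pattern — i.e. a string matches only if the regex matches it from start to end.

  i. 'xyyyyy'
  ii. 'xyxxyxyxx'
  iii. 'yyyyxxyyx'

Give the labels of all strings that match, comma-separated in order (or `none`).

none

i. 'xyyyyy' → no match — must end with 'xy'
ii. 'xyxxyxyxx' → no match — must end with 'xy'
iii. 'yyyyxxyyx' → no match — must start with 'xy'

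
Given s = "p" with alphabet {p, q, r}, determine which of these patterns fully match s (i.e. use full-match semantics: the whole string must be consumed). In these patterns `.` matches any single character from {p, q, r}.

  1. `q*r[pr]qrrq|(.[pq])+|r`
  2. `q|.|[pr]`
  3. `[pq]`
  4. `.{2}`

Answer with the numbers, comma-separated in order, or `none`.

1 → no match
2 → match
3 → match
4 → no match

2, 3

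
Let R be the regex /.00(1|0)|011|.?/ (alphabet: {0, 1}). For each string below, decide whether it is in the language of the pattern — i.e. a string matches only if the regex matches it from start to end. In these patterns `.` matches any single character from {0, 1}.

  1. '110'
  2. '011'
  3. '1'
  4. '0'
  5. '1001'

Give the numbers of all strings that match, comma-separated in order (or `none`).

1 → no match
2 → match
3 → match
4 → match
5 → match

2, 3, 4, 5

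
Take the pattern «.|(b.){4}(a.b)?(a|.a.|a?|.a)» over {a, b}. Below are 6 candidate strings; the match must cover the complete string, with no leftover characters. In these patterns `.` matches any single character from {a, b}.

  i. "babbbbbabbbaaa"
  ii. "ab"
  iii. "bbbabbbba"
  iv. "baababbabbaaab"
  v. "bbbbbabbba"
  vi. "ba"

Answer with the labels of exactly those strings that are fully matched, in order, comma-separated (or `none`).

iii, v

i → no match
ii → no match
iii → match
iv → no match
v → match
vi → no match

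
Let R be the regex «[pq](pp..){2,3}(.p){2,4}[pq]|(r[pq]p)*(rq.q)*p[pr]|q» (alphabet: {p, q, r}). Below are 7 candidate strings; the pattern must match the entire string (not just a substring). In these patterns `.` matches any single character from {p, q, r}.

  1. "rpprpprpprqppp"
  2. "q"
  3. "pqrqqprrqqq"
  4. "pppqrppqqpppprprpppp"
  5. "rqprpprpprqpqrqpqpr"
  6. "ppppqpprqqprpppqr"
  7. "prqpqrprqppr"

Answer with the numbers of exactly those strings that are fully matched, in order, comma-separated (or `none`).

1 → match
2 → match
3 → no match
4 → match
5 → match
6 → no match
7 → no match

1, 2, 4, 5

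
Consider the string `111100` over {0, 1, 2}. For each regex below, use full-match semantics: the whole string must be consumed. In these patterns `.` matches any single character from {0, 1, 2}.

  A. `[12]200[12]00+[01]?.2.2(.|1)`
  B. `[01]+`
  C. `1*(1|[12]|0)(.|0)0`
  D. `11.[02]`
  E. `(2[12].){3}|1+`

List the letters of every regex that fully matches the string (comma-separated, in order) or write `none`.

A → no match
B → match
C → match
D → no match
E → no match

B, C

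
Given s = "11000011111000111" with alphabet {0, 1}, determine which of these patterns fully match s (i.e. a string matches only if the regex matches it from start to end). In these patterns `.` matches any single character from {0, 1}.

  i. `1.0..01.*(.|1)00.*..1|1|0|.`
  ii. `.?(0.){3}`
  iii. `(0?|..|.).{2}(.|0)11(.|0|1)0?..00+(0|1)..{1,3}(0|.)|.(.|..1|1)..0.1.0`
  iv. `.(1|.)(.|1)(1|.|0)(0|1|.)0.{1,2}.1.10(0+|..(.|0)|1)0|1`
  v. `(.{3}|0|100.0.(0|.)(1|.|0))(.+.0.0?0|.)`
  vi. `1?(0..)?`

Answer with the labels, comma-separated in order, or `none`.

i

i → match
ii → no match
iii → no match
iv → no match
v → no match
vi → no match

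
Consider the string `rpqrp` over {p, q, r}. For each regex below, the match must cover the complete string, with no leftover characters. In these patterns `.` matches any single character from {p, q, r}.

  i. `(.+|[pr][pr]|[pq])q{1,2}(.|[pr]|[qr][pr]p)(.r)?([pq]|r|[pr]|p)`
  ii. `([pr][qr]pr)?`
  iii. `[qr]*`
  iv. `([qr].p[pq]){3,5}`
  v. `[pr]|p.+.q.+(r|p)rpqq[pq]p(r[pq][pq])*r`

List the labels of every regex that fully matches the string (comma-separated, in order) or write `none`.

i → match
ii → no match
iii → no match
iv → no match
v → no match

i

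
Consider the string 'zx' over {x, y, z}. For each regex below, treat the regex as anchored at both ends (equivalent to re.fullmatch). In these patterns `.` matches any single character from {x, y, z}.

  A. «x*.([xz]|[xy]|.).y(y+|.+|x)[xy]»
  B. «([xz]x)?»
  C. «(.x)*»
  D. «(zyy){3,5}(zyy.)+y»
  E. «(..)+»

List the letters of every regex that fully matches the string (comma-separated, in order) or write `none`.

B, C, E

A → no match
B → match
C → match
D → no match — must start with 'zyy'
E → match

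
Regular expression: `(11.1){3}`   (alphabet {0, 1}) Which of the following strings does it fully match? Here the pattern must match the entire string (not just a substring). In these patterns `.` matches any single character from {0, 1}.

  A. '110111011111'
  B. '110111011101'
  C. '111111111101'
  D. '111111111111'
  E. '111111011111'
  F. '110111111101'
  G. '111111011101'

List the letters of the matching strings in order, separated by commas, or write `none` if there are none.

A, B, C, D, E, F, G

A → match
B → match
C → match
D → match
E → match
F → match
G → match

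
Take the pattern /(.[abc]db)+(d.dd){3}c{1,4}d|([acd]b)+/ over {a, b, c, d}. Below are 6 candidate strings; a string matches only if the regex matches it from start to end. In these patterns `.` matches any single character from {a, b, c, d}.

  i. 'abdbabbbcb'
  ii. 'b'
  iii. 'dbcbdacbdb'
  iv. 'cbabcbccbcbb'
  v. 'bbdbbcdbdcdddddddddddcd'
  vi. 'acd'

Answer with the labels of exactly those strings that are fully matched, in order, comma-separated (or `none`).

i → no match
ii → no match
iii → no match
iv → no match
v → no match
vi → no match

none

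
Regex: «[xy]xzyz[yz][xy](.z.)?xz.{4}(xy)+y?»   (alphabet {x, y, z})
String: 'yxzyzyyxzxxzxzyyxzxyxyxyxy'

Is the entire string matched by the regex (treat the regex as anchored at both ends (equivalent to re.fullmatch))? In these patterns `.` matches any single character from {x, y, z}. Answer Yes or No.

No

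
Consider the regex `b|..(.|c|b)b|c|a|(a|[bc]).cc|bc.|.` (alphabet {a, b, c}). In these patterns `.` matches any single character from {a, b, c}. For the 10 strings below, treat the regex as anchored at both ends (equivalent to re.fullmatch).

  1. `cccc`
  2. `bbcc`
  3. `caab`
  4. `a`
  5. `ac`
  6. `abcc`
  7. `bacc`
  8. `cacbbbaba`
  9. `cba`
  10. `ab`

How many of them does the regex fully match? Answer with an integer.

6

1 → match
2 → match
3 → match
4 → match
5 → no match
6 → match
7 → match
8 → no match
9 → no match
10 → no match
Total matched: 6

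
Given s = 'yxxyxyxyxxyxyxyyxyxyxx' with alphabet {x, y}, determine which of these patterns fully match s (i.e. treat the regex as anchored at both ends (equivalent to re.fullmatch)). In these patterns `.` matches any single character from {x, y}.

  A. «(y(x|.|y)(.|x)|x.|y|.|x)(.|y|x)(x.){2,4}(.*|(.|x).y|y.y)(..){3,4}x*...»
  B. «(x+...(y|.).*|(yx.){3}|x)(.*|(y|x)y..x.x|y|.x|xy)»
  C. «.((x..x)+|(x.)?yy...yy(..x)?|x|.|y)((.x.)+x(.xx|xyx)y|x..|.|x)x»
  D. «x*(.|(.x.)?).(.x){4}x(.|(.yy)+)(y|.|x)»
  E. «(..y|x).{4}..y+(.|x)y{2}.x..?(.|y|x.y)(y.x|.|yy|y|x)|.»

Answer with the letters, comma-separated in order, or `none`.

A

A → match
B → no match
C → no match
D → no match
E → no match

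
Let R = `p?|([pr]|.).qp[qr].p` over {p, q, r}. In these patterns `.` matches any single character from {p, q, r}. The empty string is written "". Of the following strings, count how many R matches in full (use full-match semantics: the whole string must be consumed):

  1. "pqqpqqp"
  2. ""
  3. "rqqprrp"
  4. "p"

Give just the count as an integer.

1 → match
2 → match
3 → match
4 → match
Total matched: 4

4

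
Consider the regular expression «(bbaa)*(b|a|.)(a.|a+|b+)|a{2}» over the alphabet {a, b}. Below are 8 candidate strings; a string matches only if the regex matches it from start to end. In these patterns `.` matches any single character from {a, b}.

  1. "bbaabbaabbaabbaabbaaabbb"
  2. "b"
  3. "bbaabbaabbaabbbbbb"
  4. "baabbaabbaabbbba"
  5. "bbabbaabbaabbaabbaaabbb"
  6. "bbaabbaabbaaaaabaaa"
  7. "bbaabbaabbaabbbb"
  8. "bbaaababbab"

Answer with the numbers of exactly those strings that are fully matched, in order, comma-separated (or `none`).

1, 3, 7

1 → match
2 → no match
3 → match
4 → no match
5 → no match
6 → no match
7 → match
8 → no match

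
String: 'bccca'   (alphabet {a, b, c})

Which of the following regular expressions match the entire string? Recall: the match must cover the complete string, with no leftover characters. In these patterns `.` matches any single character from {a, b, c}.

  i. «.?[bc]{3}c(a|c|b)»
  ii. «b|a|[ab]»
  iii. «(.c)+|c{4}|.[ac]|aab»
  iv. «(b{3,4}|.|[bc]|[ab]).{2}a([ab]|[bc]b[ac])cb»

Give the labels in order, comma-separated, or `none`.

i → match
ii → no match
iii → no match
iv → no match — must end with 'cb'

i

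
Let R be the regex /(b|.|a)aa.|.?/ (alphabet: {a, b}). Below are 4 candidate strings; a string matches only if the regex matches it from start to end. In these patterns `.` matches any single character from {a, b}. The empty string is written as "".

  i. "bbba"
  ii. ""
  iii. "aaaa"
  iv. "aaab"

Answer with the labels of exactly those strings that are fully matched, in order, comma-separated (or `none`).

i → no match
ii → match
iii → match
iv → match

ii, iii, iv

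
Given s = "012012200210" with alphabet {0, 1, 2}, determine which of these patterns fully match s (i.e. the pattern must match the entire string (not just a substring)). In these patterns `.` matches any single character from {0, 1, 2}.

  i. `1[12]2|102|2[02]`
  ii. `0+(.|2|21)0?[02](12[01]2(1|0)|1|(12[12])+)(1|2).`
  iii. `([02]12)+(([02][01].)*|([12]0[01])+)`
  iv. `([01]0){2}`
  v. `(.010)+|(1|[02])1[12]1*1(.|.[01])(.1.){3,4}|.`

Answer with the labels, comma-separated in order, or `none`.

i → no match
ii → no match
iii → match
iv → no match
v → no match

iii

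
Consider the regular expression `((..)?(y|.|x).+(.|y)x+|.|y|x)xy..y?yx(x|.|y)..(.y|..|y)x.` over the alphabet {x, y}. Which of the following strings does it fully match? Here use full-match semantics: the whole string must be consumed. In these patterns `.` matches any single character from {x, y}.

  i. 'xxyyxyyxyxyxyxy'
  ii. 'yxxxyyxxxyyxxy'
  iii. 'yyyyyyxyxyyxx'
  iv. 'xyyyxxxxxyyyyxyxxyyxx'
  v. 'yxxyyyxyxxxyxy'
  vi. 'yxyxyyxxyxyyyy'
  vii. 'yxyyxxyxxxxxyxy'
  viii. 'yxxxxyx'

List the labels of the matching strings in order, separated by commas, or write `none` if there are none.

i, iv

i → match
ii → no match
iii → no match
iv → match
v → no match
vi → no match
vii → no match
viii → no match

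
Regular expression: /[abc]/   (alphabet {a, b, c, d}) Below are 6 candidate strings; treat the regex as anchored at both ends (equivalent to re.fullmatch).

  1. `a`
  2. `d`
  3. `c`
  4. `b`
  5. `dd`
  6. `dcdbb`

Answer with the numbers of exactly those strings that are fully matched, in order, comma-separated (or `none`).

1, 3, 4

1 → match
2 → no match
3 → match
4 → match
5 → no match
6 → no match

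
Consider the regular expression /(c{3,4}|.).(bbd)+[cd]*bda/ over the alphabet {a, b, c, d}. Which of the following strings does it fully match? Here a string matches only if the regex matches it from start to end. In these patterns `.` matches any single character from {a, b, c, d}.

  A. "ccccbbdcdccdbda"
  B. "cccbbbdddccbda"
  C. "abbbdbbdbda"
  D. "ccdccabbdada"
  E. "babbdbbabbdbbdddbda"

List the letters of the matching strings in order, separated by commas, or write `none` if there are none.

A, B, C

A → match
B → match
C → match
D → no match — must end with "bda"
E → no match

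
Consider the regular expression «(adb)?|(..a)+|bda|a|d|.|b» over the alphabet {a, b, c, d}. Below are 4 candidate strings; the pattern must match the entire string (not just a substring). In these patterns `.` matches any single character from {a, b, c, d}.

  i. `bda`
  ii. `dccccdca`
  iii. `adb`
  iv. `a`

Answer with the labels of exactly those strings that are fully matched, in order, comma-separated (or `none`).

i, iii, iv

i → match
ii → no match
iii → match
iv → match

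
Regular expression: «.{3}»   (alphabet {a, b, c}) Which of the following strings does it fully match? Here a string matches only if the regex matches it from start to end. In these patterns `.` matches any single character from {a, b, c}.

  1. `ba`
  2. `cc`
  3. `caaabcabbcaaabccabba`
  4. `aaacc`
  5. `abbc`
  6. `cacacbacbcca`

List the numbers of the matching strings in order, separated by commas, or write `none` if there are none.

none

1 → no match
2 → no match
3 → no match
4 → no match
5 → no match
6 → no match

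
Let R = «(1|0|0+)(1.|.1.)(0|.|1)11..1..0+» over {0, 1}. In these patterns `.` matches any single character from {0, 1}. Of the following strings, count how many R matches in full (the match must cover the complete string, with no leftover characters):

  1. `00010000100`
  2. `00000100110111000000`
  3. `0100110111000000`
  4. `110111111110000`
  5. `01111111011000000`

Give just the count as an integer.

4

1 → no match
2 → match
3 → match
4 → match
5 → match
Total matched: 4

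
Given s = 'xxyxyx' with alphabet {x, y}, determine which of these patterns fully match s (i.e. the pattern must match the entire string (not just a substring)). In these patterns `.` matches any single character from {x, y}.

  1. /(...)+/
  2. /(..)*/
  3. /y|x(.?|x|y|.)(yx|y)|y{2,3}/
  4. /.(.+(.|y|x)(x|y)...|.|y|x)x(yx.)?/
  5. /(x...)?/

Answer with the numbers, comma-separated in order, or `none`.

1 → match
2 → match
3 → no match
4 → no match
5 → no match

1, 2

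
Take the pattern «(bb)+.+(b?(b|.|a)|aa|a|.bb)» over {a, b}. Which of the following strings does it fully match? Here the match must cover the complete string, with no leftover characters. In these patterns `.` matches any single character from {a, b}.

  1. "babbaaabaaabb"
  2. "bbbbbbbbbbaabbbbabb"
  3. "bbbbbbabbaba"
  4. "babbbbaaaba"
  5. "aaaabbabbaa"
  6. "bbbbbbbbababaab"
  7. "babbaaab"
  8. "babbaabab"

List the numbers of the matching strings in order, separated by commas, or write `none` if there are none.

2, 3, 6

1 → no match — must start with "bb"
2 → match
3 → match
4 → no match — must start with "bb"
5 → no match — must start with "bb"
6 → match
7 → no match — must start with "bb"
8 → no match — must start with "bb"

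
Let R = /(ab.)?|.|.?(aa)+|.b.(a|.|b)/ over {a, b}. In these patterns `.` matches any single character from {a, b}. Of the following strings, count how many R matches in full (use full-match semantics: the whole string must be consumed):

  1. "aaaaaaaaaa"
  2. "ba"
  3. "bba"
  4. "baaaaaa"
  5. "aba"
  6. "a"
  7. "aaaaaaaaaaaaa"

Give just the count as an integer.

5

1 → match
2 → no match
3 → no match
4 → match
5 → match
6 → match
7 → match
Total matched: 5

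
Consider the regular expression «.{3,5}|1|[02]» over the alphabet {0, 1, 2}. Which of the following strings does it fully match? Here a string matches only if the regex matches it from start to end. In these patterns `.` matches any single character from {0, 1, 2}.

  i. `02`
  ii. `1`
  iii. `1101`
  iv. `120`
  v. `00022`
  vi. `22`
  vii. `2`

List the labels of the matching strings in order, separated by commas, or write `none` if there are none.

i → no match
ii → match
iii → match
iv → match
v → match
vi → no match
vii → match

ii, iii, iv, v, vii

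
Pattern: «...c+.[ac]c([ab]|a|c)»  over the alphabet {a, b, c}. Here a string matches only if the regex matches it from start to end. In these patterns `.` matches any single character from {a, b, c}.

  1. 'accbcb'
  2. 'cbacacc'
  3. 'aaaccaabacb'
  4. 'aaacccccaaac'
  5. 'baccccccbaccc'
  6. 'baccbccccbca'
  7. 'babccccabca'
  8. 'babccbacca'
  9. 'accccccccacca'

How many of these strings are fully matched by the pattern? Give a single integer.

1

1 → no match
2 → no match
3 → no match
4 → no match
5 → no match
6 → no match
7 → no match
8 → no match
9 → match
Total matched: 1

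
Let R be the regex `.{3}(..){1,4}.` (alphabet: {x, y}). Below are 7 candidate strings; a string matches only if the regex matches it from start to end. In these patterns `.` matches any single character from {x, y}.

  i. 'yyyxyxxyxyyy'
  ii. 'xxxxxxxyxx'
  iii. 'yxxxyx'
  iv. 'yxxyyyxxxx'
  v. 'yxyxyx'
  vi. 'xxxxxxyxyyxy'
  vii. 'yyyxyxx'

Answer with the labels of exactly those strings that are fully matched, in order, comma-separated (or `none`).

i, ii, iii, iv, v, vi

i. 'yyyxyxxyxyyy' → match
ii. 'xxxxxxxyxx' → match
iii. 'yxxxyx' → match
iv. 'yxxyyyxxxx' → match
v. 'yxyxyx' → match
vi. 'xxxxxxyxyyxy' → match
vii. 'yyyxyxx' → no match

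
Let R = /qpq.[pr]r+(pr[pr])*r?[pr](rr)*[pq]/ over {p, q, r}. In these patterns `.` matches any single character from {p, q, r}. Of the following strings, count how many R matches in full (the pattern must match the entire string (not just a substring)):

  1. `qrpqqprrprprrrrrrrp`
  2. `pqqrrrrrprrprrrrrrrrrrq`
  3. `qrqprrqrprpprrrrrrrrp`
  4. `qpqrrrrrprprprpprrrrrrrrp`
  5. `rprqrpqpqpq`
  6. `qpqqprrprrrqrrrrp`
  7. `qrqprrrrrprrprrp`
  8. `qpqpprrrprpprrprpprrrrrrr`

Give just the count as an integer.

0

1 → no match — must start with `qpq`
2 → no match — must start with `qpq`
3 → no match — must start with `qpq`
4 → no match
5 → no match — must start with `qpq`
6 → no match
7 → no match — must start with `qpq`
8 → no match
Total matched: 0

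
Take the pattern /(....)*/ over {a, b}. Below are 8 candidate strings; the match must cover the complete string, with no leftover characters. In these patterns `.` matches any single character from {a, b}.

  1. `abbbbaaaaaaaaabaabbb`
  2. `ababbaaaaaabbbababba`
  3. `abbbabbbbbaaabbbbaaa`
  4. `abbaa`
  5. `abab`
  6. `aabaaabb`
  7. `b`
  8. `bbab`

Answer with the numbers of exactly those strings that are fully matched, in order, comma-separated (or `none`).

1 → match
2 → match
3 → match
4 → no match
5 → match
6 → match
7 → no match
8 → match

1, 2, 3, 5, 6, 8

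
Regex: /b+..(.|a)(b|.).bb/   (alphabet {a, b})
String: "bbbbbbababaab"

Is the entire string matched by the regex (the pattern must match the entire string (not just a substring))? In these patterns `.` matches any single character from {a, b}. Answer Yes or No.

No

Every match must end with "bb", but "bbbbbbababaab" does not.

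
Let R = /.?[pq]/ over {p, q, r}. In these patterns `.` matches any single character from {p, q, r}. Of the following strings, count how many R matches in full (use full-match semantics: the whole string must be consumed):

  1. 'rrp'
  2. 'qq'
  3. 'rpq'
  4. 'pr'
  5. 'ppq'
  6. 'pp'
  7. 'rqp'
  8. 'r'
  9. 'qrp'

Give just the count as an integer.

1 → no match
2 → match
3 → no match
4 → no match
5 → no match
6 → match
7 → no match
8 → no match
9 → no match
Total matched: 2

2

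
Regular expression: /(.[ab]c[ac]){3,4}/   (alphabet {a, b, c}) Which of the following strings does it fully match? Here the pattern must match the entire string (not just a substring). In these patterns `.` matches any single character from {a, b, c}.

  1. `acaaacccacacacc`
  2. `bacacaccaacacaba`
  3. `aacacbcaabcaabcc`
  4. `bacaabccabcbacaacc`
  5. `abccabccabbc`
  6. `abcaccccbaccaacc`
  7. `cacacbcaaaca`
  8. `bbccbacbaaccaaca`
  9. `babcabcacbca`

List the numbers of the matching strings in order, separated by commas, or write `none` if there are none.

1 → no match
2 → no match
3 → match
4 → no match
5 → no match
6 → no match
7 → match
8 → no match
9 → no match

3, 7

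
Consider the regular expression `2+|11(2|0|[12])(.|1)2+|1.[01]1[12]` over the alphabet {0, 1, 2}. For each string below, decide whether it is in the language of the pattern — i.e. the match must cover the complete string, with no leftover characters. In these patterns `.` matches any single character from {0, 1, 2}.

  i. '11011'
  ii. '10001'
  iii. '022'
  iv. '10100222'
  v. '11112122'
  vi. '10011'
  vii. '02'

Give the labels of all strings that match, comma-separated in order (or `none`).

i, vi

i. '11011' → match
ii. '10001' → no match
iii. '022' → no match
iv. '10100222' → no match
v. '11112122' → no match
vi. '10011' → match
vii. '02' → no match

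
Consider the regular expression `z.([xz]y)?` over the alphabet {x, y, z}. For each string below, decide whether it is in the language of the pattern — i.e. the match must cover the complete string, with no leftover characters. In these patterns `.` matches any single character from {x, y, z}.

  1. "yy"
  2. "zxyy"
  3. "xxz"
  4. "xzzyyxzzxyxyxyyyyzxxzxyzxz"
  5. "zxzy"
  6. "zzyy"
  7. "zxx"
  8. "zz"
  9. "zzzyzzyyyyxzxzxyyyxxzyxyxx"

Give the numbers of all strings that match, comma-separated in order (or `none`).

1 → no match — must start with "z"
2 → no match
3 → no match — must start with "z"
4 → no match — must start with "z"
5 → match
6 → no match
7 → no match
8 → match
9 → no match

5, 8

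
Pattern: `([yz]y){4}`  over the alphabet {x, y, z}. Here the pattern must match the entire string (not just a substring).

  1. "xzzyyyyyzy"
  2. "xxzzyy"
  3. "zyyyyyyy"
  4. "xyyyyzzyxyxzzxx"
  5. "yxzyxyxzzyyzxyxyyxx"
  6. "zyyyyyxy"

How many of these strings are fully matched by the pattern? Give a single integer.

1 → no match
2 → no match
3 → match
4 → no match — must end with "y"
5 → no match — must end with "y"
6 → no match
Total matched: 1

1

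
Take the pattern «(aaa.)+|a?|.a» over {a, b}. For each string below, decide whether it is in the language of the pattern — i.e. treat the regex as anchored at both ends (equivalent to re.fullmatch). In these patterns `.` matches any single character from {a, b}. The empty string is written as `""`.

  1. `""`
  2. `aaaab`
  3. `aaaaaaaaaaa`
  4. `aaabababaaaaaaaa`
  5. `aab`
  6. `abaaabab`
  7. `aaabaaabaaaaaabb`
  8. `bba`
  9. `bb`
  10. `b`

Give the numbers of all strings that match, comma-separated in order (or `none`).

1 → match
2 → no match
3 → no match
4 → no match
5 → no match
6 → no match
7 → no match
8 → no match
9 → no match
10 → no match

1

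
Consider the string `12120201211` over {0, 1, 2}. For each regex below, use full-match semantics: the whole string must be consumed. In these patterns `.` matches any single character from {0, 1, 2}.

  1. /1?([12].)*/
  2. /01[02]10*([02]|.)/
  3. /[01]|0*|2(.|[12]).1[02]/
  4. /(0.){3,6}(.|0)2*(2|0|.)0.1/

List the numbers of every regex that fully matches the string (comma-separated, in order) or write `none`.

1

1 → match
2 → no match — must start with `01`
3 → no match
4 → no match — must start with `0`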